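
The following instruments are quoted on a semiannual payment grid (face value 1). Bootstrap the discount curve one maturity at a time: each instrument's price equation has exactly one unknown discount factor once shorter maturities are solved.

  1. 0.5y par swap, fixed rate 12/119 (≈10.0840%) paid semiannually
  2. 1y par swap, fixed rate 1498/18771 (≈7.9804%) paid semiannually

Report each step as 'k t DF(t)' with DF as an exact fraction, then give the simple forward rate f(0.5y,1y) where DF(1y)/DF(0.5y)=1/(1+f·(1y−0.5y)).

1 1/2 119/125
2 1 9251/10000
f(0.5y,1y) = ((119/125)/(9251/10000) − 1)/(1/2) = 538/9251 ≈ 5.8156%

step 1 [0.5y] swap r/2=6/119: DF=(1 − 6/119·(0))/(1+6/119) = 119/125 ≈ 0.952000
step 2 [1y] swap r/2=749/18771: DF=(1 − 749/18771·(0.952000))/(1+749/18771) = 9251/10000 ≈ 0.925100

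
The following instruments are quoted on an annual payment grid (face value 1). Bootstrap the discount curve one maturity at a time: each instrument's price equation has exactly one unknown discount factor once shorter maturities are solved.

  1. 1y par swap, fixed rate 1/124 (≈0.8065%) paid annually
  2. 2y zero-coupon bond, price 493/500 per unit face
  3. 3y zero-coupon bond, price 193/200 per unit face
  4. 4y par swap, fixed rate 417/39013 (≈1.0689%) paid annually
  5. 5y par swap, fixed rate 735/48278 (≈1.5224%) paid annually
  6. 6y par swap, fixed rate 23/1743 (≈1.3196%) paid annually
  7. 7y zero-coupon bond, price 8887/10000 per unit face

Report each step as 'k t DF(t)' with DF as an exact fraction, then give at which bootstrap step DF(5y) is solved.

step 1 [1y] swap r/1=1/124: DF=(1 − 1/124·(0))/(1+1/124) = 124/125 ≈ 0.992000
step 2 [2y] zero: DF = P = 493/500 ≈ 0.986000
step 3 [3y] zero: DF = P = 193/200 ≈ 0.965000
step 4 [4y] swap r/1=417/39013: DF=(1 − 417/39013·(0.992000+0.986000+0.965000))/(1+417/39013) = 9583/10000 ≈ 0.958300
step 5 [5y] swap r/1=735/48278: DF=(1 − 735/48278·(0.992000+0.986000+0.965000+0.958300))/(1+735/48278) = 1853/2000 ≈ 0.926500
step 6 [6y] swap r/1=23/1743: DF=(1 − 23/1743·(0.992000+0.986000+0.965000+0.958300+0.926500))/(1+23/1743) = 9241/10000 ≈ 0.924100
step 7 [7y] zero: DF = P = 8887/10000 ≈ 0.888700

1 1 124/125
2 2 493/500
3 3 193/200
4 4 9583/10000
5 5 1853/2000
6 6 9241/10000
7 7 8887/10000
DF(5y) is solved at step 5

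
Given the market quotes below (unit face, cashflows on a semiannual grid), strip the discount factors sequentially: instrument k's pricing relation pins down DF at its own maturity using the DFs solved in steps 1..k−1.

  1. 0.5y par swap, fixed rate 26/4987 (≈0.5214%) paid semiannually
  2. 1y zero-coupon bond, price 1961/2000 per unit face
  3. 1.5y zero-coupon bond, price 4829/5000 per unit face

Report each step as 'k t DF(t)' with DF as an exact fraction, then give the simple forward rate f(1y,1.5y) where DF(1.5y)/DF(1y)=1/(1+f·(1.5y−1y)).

1 1/2 4987/5000
2 1 1961/2000
3 3/2 4829/5000
f(1y,1.5y) = ((1961/2000)/(4829/5000) − 1)/(1/2) = 147/4829 ≈ 3.0441%

step 1 [0.5y] swap r/2=13/4987: DF=(1 − 13/4987·(0))/(1+13/4987) = 4987/5000 ≈ 0.997400
step 2 [1y] zero: DF = P = 1961/2000 ≈ 0.980500
step 3 [1.5y] zero: DF = P = 4829/5000 ≈ 0.965800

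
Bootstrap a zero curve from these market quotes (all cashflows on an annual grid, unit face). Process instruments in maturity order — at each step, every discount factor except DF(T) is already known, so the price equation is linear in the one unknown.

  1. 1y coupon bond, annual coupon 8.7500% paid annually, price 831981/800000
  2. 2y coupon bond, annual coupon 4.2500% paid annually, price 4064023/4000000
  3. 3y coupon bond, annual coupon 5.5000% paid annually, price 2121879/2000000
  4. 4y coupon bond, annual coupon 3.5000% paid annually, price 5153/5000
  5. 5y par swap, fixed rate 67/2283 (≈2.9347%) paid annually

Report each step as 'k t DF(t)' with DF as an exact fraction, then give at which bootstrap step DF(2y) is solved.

step 1 [1y] bond c/1=7/80: DF=(831981/800000 − 7/80·(0))/(1+7/80) = 9563/10000 ≈ 0.956300
step 2 [2y] bond c/1=17/400: DF=(4064023/4000000 − 17/400·(0.956300))/(1+17/400) = 2339/2500 ≈ 0.935600
step 3 [3y] bond c/1=11/200: DF=(2121879/2000000 − 11/200·(0.956300+0.935600))/(1+11/200) = 907/1000 ≈ 0.907000
step 4 [4y] bond c/1=7/200: DF=(5153/5000 − 7/200·(0.956300+0.935600+0.907000))/(1+7/200) = 9011/10000 ≈ 0.901100
step 5 [5y] swap r/1=67/2283: DF=(1 − 67/2283·(0.956300+0.935600+0.907000+0.901100))/(1+67/2283) = 433/500 ≈ 0.866000

1 1 9563/10000
2 2 2339/2500
3 3 907/1000
4 4 9011/10000
5 5 433/500
DF(2y) is solved at step 2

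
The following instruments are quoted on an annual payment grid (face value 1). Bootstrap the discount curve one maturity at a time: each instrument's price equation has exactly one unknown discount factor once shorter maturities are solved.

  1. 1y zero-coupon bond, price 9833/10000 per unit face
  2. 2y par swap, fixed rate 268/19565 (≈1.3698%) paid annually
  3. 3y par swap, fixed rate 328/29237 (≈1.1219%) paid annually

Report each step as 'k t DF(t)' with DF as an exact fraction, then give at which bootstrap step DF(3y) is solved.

1 1 9833/10000
2 2 2433/2500
3 3 1209/1250
DF(3y) is solved at step 3

step 1 [1y] zero: DF = P = 9833/10000 ≈ 0.983300
step 2 [2y] swap r/1=268/19565: DF=(1 − 268/19565·(0.983300))/(1+268/19565) = 2433/2500 ≈ 0.973200
step 3 [3y] swap r/1=328/29237: DF=(1 − 328/29237·(0.983300+0.973200))/(1+328/29237) = 1209/1250 ≈ 0.967200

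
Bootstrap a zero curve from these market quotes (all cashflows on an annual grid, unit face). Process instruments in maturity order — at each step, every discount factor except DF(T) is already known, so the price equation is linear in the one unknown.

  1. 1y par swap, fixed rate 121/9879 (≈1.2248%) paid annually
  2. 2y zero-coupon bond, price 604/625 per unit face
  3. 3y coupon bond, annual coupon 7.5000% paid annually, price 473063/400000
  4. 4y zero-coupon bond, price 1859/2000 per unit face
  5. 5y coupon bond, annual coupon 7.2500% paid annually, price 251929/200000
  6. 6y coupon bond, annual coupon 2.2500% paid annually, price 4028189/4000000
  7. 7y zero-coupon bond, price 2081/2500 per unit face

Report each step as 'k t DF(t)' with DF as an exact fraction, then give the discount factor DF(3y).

step 1 [1y] swap r/1=121/9879: DF=(1 − 121/9879·(0))/(1+121/9879) = 9879/10000 ≈ 0.987900
step 2 [2y] zero: DF = P = 604/625 ≈ 0.966400
step 3 [3y] bond c/1=3/40: DF=(473063/400000 − 3/40·(0.987900+0.966400))/(1+3/40) = 4819/5000 ≈ 0.963800
step 4 [4y] zero: DF = P = 1859/2000 ≈ 0.929500
step 5 [5y] bond c/1=29/400: DF=(251929/200000 − 29/400·(0.987900+0.966400+0.963800+0.929500))/(1+29/400) = 1143/1250 ≈ 0.914400
step 6 [6y] bond c/1=9/400: DF=(4028189/4000000 − 9/400·(0.987900+0.966400+0.963800+0.929500+0.914400))/(1+9/400) = 8801/10000 ≈ 0.880100
step 7 [7y] zero: DF = P = 2081/2500 ≈ 0.832400

1 1 9879/10000
2 2 604/625
3 3 4819/5000
4 4 1859/2000
5 5 1143/1250
6 6 8801/10000
7 7 2081/2500
DF(3y) = 4819/5000 ≈ 0.963800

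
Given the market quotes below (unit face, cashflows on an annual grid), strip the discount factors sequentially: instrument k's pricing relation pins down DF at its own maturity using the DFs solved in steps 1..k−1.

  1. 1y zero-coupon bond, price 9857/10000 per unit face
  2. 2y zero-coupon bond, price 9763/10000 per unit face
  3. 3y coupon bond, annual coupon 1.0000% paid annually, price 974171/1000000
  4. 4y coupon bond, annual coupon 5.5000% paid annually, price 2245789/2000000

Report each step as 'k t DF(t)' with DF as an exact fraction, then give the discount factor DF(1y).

1 1 9857/10000
2 2 9763/10000
3 3 9451/10000
4 4 1141/1250
DF(1y) = 9857/10000 ≈ 0.985700

step 1 [1y] zero: DF = P = 9857/10000 ≈ 0.985700
step 2 [2y] zero: DF = P = 9763/10000 ≈ 0.976300
step 3 [3y] bond c/1=1/100: DF=(974171/1000000 − 1/100·(0.985700+0.976300))/(1+1/100) = 9451/10000 ≈ 0.945100
step 4 [4y] bond c/1=11/200: DF=(2245789/2000000 − 11/200·(0.985700+0.976300+0.945100))/(1+11/200) = 1141/1250 ≈ 0.912800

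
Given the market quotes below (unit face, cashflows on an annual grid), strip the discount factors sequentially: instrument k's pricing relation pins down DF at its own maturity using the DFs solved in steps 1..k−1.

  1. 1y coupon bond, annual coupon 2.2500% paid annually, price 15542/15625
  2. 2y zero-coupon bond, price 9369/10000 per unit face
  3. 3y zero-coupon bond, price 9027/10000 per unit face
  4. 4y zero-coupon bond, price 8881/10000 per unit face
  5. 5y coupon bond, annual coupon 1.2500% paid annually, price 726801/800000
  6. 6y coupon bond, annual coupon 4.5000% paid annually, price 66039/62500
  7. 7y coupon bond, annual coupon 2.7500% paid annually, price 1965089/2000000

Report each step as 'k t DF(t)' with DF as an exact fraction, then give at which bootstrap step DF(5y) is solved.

1 1 608/625
2 2 9369/10000
3 3 9027/10000
4 4 8881/10000
5 5 2129/2500
6 6 8151/10000
7 7 4063/5000
DF(5y) is solved at step 5

step 1 [1y] bond c/1=9/400: DF=(15542/15625 − 9/400·(0))/(1+9/400) = 608/625 ≈ 0.972800
step 2 [2y] zero: DF = P = 9369/10000 ≈ 0.936900
step 3 [3y] zero: DF = P = 9027/10000 ≈ 0.902700
step 4 [4y] zero: DF = P = 8881/10000 ≈ 0.888100
step 5 [5y] bond c/1=1/80: DF=(726801/800000 − 1/80·(0.972800+0.936900+0.902700+0.888100))/(1+1/80) = 2129/2500 ≈ 0.851600
step 6 [6y] bond c/1=9/200: DF=(66039/62500 − 9/200·(0.972800+0.936900+0.902700+0.888100+0.851600))/(1+9/200) = 8151/10000 ≈ 0.815100
step 7 [7y] bond c/1=11/400: DF=(1965089/2000000 − 11/400·(0.972800+0.936900+0.902700+0.888100+0.851600+0.815100))/(1+11/400) = 4063/5000 ≈ 0.812600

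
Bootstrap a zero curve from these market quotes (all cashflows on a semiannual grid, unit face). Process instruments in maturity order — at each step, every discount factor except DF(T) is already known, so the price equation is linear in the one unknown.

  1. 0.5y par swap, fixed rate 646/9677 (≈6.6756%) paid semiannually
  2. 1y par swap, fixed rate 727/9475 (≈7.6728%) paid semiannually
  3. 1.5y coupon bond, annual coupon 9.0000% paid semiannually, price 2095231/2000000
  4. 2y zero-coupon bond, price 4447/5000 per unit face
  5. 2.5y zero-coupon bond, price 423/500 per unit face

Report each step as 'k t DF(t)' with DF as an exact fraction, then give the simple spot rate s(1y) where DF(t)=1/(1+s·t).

step 1 [0.5y] swap r/2=323/9677: DF=(1 − 323/9677·(0))/(1+323/9677) = 9677/10000 ≈ 0.967700
step 2 [1y] swap r/2=727/18950: DF=(1 − 727/18950·(0.967700))/(1+727/18950) = 9273/10000 ≈ 0.927300
step 3 [1.5y] bond c/2=9/200: DF=(2095231/2000000 − 9/200·(0.967700+0.927300))/(1+9/200) = 9209/10000 ≈ 0.920900
step 4 [2y] zero: DF = P = 4447/5000 ≈ 0.889400
step 5 [2.5y] zero: DF = P = 423/500 ≈ 0.846000

1 1/2 9677/10000
2 1 9273/10000
3 3/2 9209/10000
4 2 4447/5000
5 5/2 423/500
s(1y) = (1/(9273/10000) − 1)/(1) = 727/9273 ≈ 7.8400%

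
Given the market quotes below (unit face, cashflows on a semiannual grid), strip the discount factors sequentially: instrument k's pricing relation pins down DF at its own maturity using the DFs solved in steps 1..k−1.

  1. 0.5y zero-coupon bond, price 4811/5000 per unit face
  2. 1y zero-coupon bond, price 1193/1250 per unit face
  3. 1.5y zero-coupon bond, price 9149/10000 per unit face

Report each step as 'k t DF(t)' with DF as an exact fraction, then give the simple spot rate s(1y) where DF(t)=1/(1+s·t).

1 1/2 4811/5000
2 1 1193/1250
3 3/2 9149/10000
s(1y) = (1/(1193/1250) − 1)/(1) = 57/1193 ≈ 4.7779%

step 1 [0.5y] zero: DF = P = 4811/5000 ≈ 0.962200
step 2 [1y] zero: DF = P = 1193/1250 ≈ 0.954400
step 3 [1.5y] zero: DF = P = 9149/10000 ≈ 0.914900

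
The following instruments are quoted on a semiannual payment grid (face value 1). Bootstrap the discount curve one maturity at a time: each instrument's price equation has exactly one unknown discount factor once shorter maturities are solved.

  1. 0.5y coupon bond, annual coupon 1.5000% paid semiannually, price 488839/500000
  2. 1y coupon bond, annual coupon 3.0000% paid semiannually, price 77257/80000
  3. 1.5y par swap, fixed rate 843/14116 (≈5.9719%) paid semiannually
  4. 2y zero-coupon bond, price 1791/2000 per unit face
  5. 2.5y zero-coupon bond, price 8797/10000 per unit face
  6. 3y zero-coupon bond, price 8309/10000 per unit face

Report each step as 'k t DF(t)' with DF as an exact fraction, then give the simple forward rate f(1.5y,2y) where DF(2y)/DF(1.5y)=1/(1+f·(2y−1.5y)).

step 1 [0.5y] bond c/2=3/400: DF=(488839/500000 − 3/400·(0))/(1+3/400) = 1213/1250 ≈ 0.970400
step 2 [1y] bond c/2=3/200: DF=(77257/80000 − 3/200·(0.970400))/(1+3/200) = 9371/10000 ≈ 0.937100
step 3 [1.5y] swap r/2=843/28232: DF=(1 − 843/28232·(0.970400+0.937100))/(1+843/28232) = 9157/10000 ≈ 0.915700
step 4 [2y] zero: DF = P = 1791/2000 ≈ 0.895500
step 5 [2.5y] zero: DF = P = 8797/10000 ≈ 0.879700
step 6 [3y] zero: DF = P = 8309/10000 ≈ 0.830900

1 1/2 1213/1250
2 1 9371/10000
3 3/2 9157/10000
4 2 1791/2000
5 5/2 8797/10000
6 3 8309/10000
f(1.5y,2y) = ((9157/10000)/(1791/2000) − 1)/(1/2) = 404/8955 ≈ 4.5114%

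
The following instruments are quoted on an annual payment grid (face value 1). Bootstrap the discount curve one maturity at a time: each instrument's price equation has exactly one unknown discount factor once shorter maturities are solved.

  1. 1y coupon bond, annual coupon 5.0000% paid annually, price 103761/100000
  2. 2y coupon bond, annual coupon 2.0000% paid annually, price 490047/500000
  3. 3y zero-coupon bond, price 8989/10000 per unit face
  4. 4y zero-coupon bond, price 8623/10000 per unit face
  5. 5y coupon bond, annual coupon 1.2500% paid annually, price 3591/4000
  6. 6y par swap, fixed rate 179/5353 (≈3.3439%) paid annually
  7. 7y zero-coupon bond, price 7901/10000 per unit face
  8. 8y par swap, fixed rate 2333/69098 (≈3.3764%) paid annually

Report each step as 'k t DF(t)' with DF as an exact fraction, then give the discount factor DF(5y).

step 1 [1y] bond c/1=1/20: DF=(103761/100000 − 1/20·(0))/(1+1/20) = 4941/5000 ≈ 0.988200
step 2 [2y] bond c/1=1/50: DF=(490047/500000 − 1/50·(0.988200))/(1+1/50) = 1883/2000 ≈ 0.941500
step 3 [3y] zero: DF = P = 8989/10000 ≈ 0.898900
step 4 [4y] zero: DF = P = 8623/10000 ≈ 0.862300
step 5 [5y] bond c/1=1/80: DF=(3591/4000 − 1/80·(0.988200+0.941500+0.898900+0.862300))/(1+1/80) = 8411/10000 ≈ 0.841100
step 6 [6y] swap r/1=179/5353: DF=(1 − 179/5353·(0.988200+0.941500+0.898900+0.862300+0.841100))/(1+179/5353) = 821/1000 ≈ 0.821000
step 7 [7y] zero: DF = P = 7901/10000 ≈ 0.790100
step 8 [8y] swap r/1=2333/69098: DF=(1 − 2333/69098·(0.988200+0.941500+0.898900+0.862300+0.841100+0.821000+0.790100))/(1+2333/69098) = 7667/10000 ≈ 0.766700

1 1 4941/5000
2 2 1883/2000
3 3 8989/10000
4 4 8623/10000
5 5 8411/10000
6 6 821/1000
7 7 7901/10000
8 8 7667/10000
DF(5y) = 8411/10000 ≈ 0.841100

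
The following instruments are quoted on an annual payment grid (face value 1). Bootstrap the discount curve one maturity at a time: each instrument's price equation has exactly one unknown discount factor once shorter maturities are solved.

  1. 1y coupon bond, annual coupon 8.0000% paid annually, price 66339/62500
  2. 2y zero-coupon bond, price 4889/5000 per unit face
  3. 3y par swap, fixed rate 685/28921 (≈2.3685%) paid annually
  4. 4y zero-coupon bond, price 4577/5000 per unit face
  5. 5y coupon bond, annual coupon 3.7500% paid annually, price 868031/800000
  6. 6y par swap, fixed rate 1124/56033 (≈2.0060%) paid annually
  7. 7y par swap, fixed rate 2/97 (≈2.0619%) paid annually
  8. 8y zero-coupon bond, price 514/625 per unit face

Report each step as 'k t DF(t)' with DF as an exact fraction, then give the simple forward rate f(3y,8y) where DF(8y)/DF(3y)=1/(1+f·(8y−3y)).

1 1 2457/2500
2 2 4889/5000
3 3 1863/2000
4 4 4577/5000
5 5 4541/5000
6 6 2219/2500
7 7 4333/5000
8 8 514/625
f(3y,8y) = ((1863/2000)/(514/625) − 1)/(5) = 1091/41120 ≈ 2.6532%

step 1 [1y] bond c/1=2/25: DF=(66339/62500 − 2/25·(0))/(1+2/25) = 2457/2500 ≈ 0.982800
step 2 [2y] zero: DF = P = 4889/5000 ≈ 0.977800
step 3 [3y] swap r/1=685/28921: DF=(1 − 685/28921·(0.982800+0.977800))/(1+685/28921) = 1863/2000 ≈ 0.931500
step 4 [4y] zero: DF = P = 4577/5000 ≈ 0.915400
step 5 [5y] bond c/1=3/80: DF=(868031/800000 − 3/80·(0.982800+0.977800+0.931500+0.915400))/(1+3/80) = 4541/5000 ≈ 0.908200
step 6 [6y] swap r/1=1124/56033: DF=(1 − 1124/56033·(0.982800+0.977800+0.931500+0.915400+0.908200))/(1+1124/56033) = 2219/2500 ≈ 0.887600
step 7 [7y] swap r/1=2/97: DF=(1 − 2/97·(0.982800+0.977800+0.931500+0.915400+0.908200+0.887600))/(1+2/97) = 4333/5000 ≈ 0.866600
step 8 [8y] zero: DF = P = 514/625 ≈ 0.822400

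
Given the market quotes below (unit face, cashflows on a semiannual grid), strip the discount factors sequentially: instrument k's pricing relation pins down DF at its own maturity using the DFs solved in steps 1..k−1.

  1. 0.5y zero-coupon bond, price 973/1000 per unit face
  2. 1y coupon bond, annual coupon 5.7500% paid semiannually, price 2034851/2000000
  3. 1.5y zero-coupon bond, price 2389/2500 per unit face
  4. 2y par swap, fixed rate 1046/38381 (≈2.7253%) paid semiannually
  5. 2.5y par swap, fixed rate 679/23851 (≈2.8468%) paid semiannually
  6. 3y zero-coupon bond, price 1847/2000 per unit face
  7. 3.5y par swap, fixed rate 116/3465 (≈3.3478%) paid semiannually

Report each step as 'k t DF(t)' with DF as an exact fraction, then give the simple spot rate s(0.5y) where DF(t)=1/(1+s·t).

step 1 [0.5y] zero: DF = P = 973/1000 ≈ 0.973000
step 2 [1y] bond c/2=23/800: DF=(2034851/2000000 − 23/800·(0.973000))/(1+23/800) = 4809/5000 ≈ 0.961800
step 3 [1.5y] zero: DF = P = 2389/2500 ≈ 0.955600
step 4 [2y] swap r/2=523/38381: DF=(1 − 523/38381·(0.973000+0.961800+0.955600))/(1+523/38381) = 9477/10000 ≈ 0.947700
step 5 [2.5y] swap r/2=679/47702: DF=(1 − 679/47702·(0.973000+0.961800+0.955600+0.947700))/(1+679/47702) = 9321/10000 ≈ 0.932100
step 6 [3y] zero: DF = P = 1847/2000 ≈ 0.923500
step 7 [3.5y] swap r/2=58/3465: DF=(1 − 58/3465·(0.973000+0.961800+0.955600+0.947700+0.932100+0.923500))/(1+58/3465) = 4449/5000 ≈ 0.889800

1 1/2 973/1000
2 1 4809/5000
3 3/2 2389/2500
4 2 9477/10000
5 5/2 9321/10000
6 3 1847/2000
7 7/2 4449/5000
s(0.5y) = (1/(973/1000) − 1)/(1/2) = 54/973 ≈ 5.5498%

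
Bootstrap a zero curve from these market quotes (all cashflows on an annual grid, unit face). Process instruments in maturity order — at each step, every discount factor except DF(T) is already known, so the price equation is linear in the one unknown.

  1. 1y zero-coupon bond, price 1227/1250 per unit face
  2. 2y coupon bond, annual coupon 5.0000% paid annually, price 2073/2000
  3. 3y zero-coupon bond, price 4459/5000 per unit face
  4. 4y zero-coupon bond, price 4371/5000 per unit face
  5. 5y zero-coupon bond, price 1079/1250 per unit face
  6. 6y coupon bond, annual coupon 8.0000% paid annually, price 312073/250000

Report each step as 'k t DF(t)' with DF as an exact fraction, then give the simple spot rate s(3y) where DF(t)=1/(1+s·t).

1 1 1227/1250
2 2 2351/2500
3 3 4459/5000
4 4 4371/5000
5 5 1079/1250
6 6 8187/10000
s(3y) = (1/(4459/5000) − 1)/(3) = 541/13377 ≈ 4.0443%

step 1 [1y] zero: DF = P = 1227/1250 ≈ 0.981600
step 2 [2y] bond c/1=1/20: DF=(2073/2000 − 1/20·(0.981600))/(1+1/20) = 2351/2500 ≈ 0.940400
step 3 [3y] zero: DF = P = 4459/5000 ≈ 0.891800
step 4 [4y] zero: DF = P = 4371/5000 ≈ 0.874200
step 5 [5y] zero: DF = P = 1079/1250 ≈ 0.863200
step 6 [6y] bond c/1=2/25: DF=(312073/250000 − 2/25·(0.981600+0.940400+0.891800+0.874200+0.863200))/(1+2/25) = 8187/10000 ≈ 0.818700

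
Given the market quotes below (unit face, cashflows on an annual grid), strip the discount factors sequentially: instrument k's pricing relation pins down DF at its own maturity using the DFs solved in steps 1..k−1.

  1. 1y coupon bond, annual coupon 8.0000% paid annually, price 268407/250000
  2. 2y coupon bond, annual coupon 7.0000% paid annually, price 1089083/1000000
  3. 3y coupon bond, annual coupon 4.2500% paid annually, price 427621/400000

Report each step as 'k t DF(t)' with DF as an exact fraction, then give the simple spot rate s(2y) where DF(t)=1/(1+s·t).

1 1 9941/10000
2 2 1191/1250
3 3 9461/10000
s(2y) = (1/(1191/1250) − 1)/(2) = 59/2382 ≈ 2.4769%

step 1 [1y] bond c/1=2/25: DF=(268407/250000 − 2/25·(0))/(1+2/25) = 9941/10000 ≈ 0.994100
step 2 [2y] bond c/1=7/100: DF=(1089083/1000000 − 7/100·(0.994100))/(1+7/100) = 1191/1250 ≈ 0.952800
step 3 [3y] bond c/1=17/400: DF=(427621/400000 − 17/400·(0.994100+0.952800))/(1+17/400) = 9461/10000 ≈ 0.946100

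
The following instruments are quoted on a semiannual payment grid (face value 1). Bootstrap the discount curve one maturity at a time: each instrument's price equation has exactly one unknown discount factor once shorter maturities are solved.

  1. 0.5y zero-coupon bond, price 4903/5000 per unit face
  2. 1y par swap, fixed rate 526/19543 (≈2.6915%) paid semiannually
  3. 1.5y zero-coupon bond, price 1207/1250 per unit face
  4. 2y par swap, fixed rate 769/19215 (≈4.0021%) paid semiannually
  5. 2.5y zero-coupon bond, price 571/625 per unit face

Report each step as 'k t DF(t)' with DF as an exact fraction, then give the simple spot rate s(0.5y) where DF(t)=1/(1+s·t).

step 1 [0.5y] zero: DF = P = 4903/5000 ≈ 0.980600
step 2 [1y] swap r/2=263/19543: DF=(1 − 263/19543·(0.980600))/(1+263/19543) = 9737/10000 ≈ 0.973700
step 3 [1.5y] zero: DF = P = 1207/1250 ≈ 0.965600
step 4 [2y] swap r/2=769/38430: DF=(1 − 769/38430·(0.980600+0.973700+0.965600))/(1+769/38430) = 9231/10000 ≈ 0.923100
step 5 [2.5y] zero: DF = P = 571/625 ≈ 0.913600

1 1/2 4903/5000
2 1 9737/10000
3 3/2 1207/1250
4 2 9231/10000
5 5/2 571/625
s(0.5y) = (1/(4903/5000) − 1)/(1/2) = 194/4903 ≈ 3.9568%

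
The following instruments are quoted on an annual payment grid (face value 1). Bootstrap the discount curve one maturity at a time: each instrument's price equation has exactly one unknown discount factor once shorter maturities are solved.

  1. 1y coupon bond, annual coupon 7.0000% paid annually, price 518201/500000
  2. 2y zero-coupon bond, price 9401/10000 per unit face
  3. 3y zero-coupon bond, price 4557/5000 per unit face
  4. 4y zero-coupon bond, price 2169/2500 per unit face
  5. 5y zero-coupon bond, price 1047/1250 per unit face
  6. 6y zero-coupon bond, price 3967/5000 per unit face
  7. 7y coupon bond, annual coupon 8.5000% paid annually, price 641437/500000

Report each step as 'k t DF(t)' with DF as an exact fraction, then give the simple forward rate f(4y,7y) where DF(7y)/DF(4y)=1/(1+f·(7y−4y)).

1 1 4843/5000
2 2 9401/10000
3 3 4557/5000
4 4 2169/2500
5 5 1047/1250
6 6 3967/5000
7 7 7657/10000
f(4y,7y) = ((2169/2500)/(7657/10000) − 1)/(3) = 1019/22971 ≈ 4.4360%

step 1 [1y] bond c/1=7/100: DF=(518201/500000 − 7/100·(0))/(1+7/100) = 4843/5000 ≈ 0.968600
step 2 [2y] zero: DF = P = 9401/10000 ≈ 0.940100
step 3 [3y] zero: DF = P = 4557/5000 ≈ 0.911400
step 4 [4y] zero: DF = P = 2169/2500 ≈ 0.867600
step 5 [5y] zero: DF = P = 1047/1250 ≈ 0.837600
step 6 [6y] zero: DF = P = 3967/5000 ≈ 0.793400
step 7 [7y] bond c/1=17/200: DF=(641437/500000 − 17/200·(0.968600+0.940100+0.911400+0.867600+0.837600+0.793400))/(1+17/200) = 7657/10000 ≈ 0.765700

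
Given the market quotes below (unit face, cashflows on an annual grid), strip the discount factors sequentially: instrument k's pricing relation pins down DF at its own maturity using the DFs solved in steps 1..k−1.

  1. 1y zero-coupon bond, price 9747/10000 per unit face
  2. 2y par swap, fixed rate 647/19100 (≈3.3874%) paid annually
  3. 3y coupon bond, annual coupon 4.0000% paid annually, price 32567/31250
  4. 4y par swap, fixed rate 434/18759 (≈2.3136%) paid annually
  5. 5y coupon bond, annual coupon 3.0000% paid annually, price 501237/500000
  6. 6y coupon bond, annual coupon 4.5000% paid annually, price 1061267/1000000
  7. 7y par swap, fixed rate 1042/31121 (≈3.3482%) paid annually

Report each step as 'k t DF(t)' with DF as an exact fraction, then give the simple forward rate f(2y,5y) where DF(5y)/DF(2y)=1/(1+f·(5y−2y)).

1 1 9747/10000
2 2 9353/10000
3 3 4643/5000
4 4 2283/2500
5 5 108/125
6 6 1021/1250
7 7 1979/2500
f(2y,5y) = ((9353/10000)/(108/125) − 1)/(3) = 713/25920 ≈ 2.7508%

step 1 [1y] zero: DF = P = 9747/10000 ≈ 0.974700
step 2 [2y] swap r/1=647/19100: DF=(1 − 647/19100·(0.974700))/(1+647/19100) = 9353/10000 ≈ 0.935300
step 3 [3y] bond c/1=1/25: DF=(32567/31250 − 1/25·(0.974700+0.935300))/(1+1/25) = 4643/5000 ≈ 0.928600
step 4 [4y] swap r/1=434/18759: DF=(1 − 434/18759·(0.974700+0.935300+0.928600))/(1+434/18759) = 2283/2500 ≈ 0.913200
step 5 [5y] bond c/1=3/100: DF=(501237/500000 − 3/100·(0.974700+0.935300+0.928600+0.913200))/(1+3/100) = 108/125 ≈ 0.864000
step 6 [6y] bond c/1=9/200: DF=(1061267/1000000 − 9/200·(0.974700+0.935300+0.928600+0.913200+0.864000))/(1+9/200) = 1021/1250 ≈ 0.816800
step 7 [7y] swap r/1=1042/31121: DF=(1 − 1042/31121·(0.974700+0.935300+0.928600+0.913200+0.864000+0.816800))/(1+1042/31121) = 1979/2500 ≈ 0.791600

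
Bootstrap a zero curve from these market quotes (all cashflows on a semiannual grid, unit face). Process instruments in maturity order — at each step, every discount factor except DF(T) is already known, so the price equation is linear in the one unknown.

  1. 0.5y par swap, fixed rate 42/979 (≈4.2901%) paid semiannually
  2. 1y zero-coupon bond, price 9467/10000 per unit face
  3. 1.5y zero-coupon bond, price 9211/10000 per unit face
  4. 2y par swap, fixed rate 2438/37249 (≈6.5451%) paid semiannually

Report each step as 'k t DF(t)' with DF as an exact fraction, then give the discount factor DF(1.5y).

1 1/2 979/1000
2 1 9467/10000
3 3/2 9211/10000
4 2 8781/10000
DF(1.5y) = 9211/10000 ≈ 0.921100

step 1 [0.5y] swap r/2=21/979: DF=(1 − 21/979·(0))/(1+21/979) = 979/1000 ≈ 0.979000
step 2 [1y] zero: DF = P = 9467/10000 ≈ 0.946700
step 3 [1.5y] zero: DF = P = 9211/10000 ≈ 0.921100
step 4 [2y] swap r/2=1219/37249: DF=(1 − 1219/37249·(0.979000+0.946700+0.921100))/(1+1219/37249) = 8781/10000 ≈ 0.878100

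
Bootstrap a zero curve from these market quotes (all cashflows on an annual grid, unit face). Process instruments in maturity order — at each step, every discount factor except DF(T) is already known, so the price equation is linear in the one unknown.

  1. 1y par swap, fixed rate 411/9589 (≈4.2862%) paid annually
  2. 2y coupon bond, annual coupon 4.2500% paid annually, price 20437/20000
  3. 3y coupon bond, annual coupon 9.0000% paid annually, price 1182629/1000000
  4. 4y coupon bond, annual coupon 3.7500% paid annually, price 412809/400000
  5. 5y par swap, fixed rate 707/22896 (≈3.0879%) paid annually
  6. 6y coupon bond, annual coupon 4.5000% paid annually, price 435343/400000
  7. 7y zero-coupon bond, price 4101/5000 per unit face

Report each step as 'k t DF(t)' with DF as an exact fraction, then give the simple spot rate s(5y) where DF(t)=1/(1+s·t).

1 1 9589/10000
2 2 9411/10000
3 3 9281/10000
4 4 357/400
5 5 4293/5000
6 6 8443/10000
7 7 4101/5000
s(5y) = (1/(4293/5000) − 1)/(5) = 707/21465 ≈ 3.2937%

step 1 [1y] swap r/1=411/9589: DF=(1 − 411/9589·(0))/(1+411/9589) = 9589/10000 ≈ 0.958900
step 2 [2y] bond c/1=17/400: DF=(20437/20000 − 17/400·(0.958900))/(1+17/400) = 9411/10000 ≈ 0.941100
step 3 [3y] bond c/1=9/100: DF=(1182629/1000000 − 9/100·(0.958900+0.941100))/(1+9/100) = 9281/10000 ≈ 0.928100
step 4 [4y] bond c/1=3/80: DF=(412809/400000 − 3/80·(0.958900+0.941100+0.928100))/(1+3/80) = 357/400 ≈ 0.892500
step 5 [5y] swap r/1=707/22896: DF=(1 − 707/22896·(0.958900+0.941100+0.928100+0.892500))/(1+707/22896) = 4293/5000 ≈ 0.858600
step 6 [6y] bond c/1=9/200: DF=(435343/400000 − 9/200·(0.958900+0.941100+0.928100+0.892500+0.858600))/(1+9/200) = 8443/10000 ≈ 0.844300
step 7 [7y] zero: DF = P = 4101/5000 ≈ 0.820200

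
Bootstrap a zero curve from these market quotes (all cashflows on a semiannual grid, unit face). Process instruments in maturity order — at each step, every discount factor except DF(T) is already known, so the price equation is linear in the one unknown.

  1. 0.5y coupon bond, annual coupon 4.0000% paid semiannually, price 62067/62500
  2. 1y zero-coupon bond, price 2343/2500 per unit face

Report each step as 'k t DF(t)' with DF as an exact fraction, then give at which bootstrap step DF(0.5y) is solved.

1 1/2 1217/1250
2 1 2343/2500
DF(0.5y) is solved at step 1

step 1 [0.5y] bond c/2=1/50: DF=(62067/62500 − 1/50·(0))/(1+1/50) = 1217/1250 ≈ 0.973600
step 2 [1y] zero: DF = P = 2343/2500 ≈ 0.937200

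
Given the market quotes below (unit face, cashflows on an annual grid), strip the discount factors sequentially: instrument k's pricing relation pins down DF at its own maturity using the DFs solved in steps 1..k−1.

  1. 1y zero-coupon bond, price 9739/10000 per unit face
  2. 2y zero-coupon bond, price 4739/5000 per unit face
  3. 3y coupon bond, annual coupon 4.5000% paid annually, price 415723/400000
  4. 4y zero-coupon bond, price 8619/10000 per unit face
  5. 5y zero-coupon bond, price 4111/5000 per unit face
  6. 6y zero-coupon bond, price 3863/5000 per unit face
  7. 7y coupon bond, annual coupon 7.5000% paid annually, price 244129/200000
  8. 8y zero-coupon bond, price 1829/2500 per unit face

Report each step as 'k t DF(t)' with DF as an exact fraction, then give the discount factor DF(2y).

1 1 9739/10000
2 2 4739/5000
3 3 4559/5000
4 4 8619/10000
5 5 4111/5000
6 6 3863/5000
7 7 479/625
8 8 1829/2500
DF(2y) = 4739/5000 ≈ 0.947800

step 1 [1y] zero: DF = P = 9739/10000 ≈ 0.973900
step 2 [2y] zero: DF = P = 4739/5000 ≈ 0.947800
step 3 [3y] bond c/1=9/200: DF=(415723/400000 − 9/200·(0.973900+0.947800))/(1+9/200) = 4559/5000 ≈ 0.911800
step 4 [4y] zero: DF = P = 8619/10000 ≈ 0.861900
step 5 [5y] zero: DF = P = 4111/5000 ≈ 0.822200
step 6 [6y] zero: DF = P = 3863/5000 ≈ 0.772600
step 7 [7y] bond c/1=3/40: DF=(244129/200000 − 3/40·(0.973900+0.947800+0.911800+0.861900+0.822200+0.772600))/(1+3/40) = 479/625 ≈ 0.766400
step 8 [8y] zero: DF = P = 1829/2500 ≈ 0.731600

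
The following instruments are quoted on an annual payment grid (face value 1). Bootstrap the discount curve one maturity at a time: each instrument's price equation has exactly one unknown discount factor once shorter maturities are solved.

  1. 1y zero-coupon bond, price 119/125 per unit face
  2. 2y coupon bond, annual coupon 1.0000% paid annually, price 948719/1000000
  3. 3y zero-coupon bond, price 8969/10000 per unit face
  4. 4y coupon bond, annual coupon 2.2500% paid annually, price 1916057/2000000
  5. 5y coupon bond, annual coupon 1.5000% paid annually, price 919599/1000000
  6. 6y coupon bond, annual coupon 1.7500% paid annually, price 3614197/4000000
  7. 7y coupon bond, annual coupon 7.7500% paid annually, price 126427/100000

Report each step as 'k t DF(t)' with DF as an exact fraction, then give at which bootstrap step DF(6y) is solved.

1 1 119/125
2 2 9299/10000
3 3 8969/10000
4 4 4379/5000
5 5 213/250
6 6 1621/2000
7 7 7909/10000
DF(6y) is solved at step 6

step 1 [1y] zero: DF = P = 119/125 ≈ 0.952000
step 2 [2y] bond c/1=1/100: DF=(948719/1000000 − 1/100·(0.952000))/(1+1/100) = 9299/10000 ≈ 0.929900
step 3 [3y] zero: DF = P = 8969/10000 ≈ 0.896900
step 4 [4y] bond c/1=9/400: DF=(1916057/2000000 − 9/400·(0.952000+0.929900+0.896900))/(1+9/400) = 4379/5000 ≈ 0.875800
step 5 [5y] bond c/1=3/200: DF=(919599/1000000 − 3/200·(0.952000+0.929900+0.896900+0.875800))/(1+3/200) = 213/250 ≈ 0.852000
step 6 [6y] bond c/1=7/400: DF=(3614197/4000000 − 7/400·(0.952000+0.929900+0.896900+0.875800+0.852000))/(1+7/400) = 1621/2000 ≈ 0.810500
step 7 [7y] bond c/1=31/400: DF=(126427/100000 − 31/400·(0.952000+0.929900+0.896900+0.875800+0.852000+0.810500))/(1+31/400) = 7909/10000 ≈ 0.790900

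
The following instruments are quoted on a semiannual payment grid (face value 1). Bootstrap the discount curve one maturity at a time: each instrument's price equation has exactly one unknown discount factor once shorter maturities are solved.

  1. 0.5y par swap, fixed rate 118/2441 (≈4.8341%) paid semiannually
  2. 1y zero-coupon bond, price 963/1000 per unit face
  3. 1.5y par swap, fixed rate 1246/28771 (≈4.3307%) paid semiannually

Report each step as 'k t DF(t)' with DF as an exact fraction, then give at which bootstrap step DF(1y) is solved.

step 1 [0.5y] swap r/2=59/2441: DF=(1 − 59/2441·(0))/(1+59/2441) = 2441/2500 ≈ 0.976400
step 2 [1y] zero: DF = P = 963/1000 ≈ 0.963000
step 3 [1.5y] swap r/2=623/28771: DF=(1 − 623/28771·(0.976400+0.963000))/(1+623/28771) = 9377/10000 ≈ 0.937700

1 1/2 2441/2500
2 1 963/1000
3 3/2 9377/10000
DF(1y) is solved at step 2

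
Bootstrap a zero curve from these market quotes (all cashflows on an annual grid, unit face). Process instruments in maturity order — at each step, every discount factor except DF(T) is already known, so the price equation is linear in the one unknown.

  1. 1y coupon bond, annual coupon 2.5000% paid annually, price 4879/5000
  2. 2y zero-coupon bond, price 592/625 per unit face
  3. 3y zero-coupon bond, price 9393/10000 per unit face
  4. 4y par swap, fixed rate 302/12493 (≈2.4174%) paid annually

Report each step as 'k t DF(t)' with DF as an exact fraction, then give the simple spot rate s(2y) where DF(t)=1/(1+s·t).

step 1 [1y] bond c/1=1/40: DF=(4879/5000 − 1/40·(0))/(1+1/40) = 119/125 ≈ 0.952000
step 2 [2y] zero: DF = P = 592/625 ≈ 0.947200
step 3 [3y] zero: DF = P = 9393/10000 ≈ 0.939300
step 4 [4y] swap r/1=302/12493: DF=(1 − 302/12493·(0.952000+0.947200+0.939300))/(1+302/12493) = 4547/5000 ≈ 0.909400

1 1 119/125
2 2 592/625
3 3 9393/10000
4 4 4547/5000
s(2y) = (1/(592/625) − 1)/(2) = 33/1184 ≈ 2.7872%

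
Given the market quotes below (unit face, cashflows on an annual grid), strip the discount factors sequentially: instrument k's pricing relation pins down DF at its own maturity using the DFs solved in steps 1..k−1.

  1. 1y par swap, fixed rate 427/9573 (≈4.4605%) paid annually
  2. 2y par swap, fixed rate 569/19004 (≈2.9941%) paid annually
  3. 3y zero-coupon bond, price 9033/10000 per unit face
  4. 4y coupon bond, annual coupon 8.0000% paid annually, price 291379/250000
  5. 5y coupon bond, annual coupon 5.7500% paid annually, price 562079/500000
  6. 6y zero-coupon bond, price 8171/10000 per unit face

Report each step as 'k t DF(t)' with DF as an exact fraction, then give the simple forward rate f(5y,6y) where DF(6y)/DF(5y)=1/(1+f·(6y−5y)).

1 1 9573/10000
2 2 9431/10000
3 3 9033/10000
4 4 1743/2000
5 5 1079/1250
6 6 8171/10000
f(5y,6y) = ((1079/1250)/(8171/10000) − 1)/(1) = 461/8171 ≈ 5.6419%

step 1 [1y] swap r/1=427/9573: DF=(1 − 427/9573·(0))/(1+427/9573) = 9573/10000 ≈ 0.957300
step 2 [2y] swap r/1=569/19004: DF=(1 − 569/19004·(0.957300))/(1+569/19004) = 9431/10000 ≈ 0.943100
step 3 [3y] zero: DF = P = 9033/10000 ≈ 0.903300
step 4 [4y] bond c/1=2/25: DF=(291379/250000 − 2/25·(0.957300+0.943100+0.903300))/(1+2/25) = 1743/2000 ≈ 0.871500
step 5 [5y] bond c/1=23/400: DF=(562079/500000 − 23/400·(0.957300+0.943100+0.903300+0.871500))/(1+23/400) = 1079/1250 ≈ 0.863200
step 6 [6y] zero: DF = P = 8171/10000 ≈ 0.817100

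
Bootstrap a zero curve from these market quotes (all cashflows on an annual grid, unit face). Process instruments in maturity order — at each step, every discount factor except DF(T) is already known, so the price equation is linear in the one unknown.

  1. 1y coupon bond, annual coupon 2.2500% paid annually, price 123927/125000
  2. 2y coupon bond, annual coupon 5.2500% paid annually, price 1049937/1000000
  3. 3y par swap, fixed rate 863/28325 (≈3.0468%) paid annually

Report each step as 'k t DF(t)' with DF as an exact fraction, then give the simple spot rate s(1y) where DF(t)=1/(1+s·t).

1 1 606/625
2 2 2373/2500
3 3 9137/10000
s(1y) = (1/(606/625) − 1)/(1) = 19/606 ≈ 3.1353%

step 1 [1y] bond c/1=9/400: DF=(123927/125000 − 9/400·(0))/(1+9/400) = 606/625 ≈ 0.969600
step 2 [2y] bond c/1=21/400: DF=(1049937/1000000 − 21/400·(0.969600))/(1+21/400) = 2373/2500 ≈ 0.949200
step 3 [3y] swap r/1=863/28325: DF=(1 − 863/28325·(0.969600+0.949200))/(1+863/28325) = 9137/10000 ≈ 0.913700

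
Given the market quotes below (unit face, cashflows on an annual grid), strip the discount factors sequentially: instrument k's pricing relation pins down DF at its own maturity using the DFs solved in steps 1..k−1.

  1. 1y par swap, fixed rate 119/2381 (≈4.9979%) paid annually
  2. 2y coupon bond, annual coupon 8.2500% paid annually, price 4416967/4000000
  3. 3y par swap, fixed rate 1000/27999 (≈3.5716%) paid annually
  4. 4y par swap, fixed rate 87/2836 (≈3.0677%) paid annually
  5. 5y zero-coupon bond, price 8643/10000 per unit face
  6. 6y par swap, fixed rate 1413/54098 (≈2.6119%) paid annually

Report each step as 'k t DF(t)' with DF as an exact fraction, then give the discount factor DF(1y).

1 1 2381/2500
2 2 379/400
3 3 9/10
4 4 8869/10000
5 5 8643/10000
6 6 8587/10000
DF(1y) = 2381/2500 ≈ 0.952400

step 1 [1y] swap r/1=119/2381: DF=(1 − 119/2381·(0))/(1+119/2381) = 2381/2500 ≈ 0.952400
step 2 [2y] bond c/1=33/400: DF=(4416967/4000000 − 33/400·(0.952400))/(1+33/400) = 379/400 ≈ 0.947500
step 3 [3y] swap r/1=1000/27999: DF=(1 − 1000/27999·(0.952400+0.947500))/(1+1000/27999) = 9/10 ≈ 0.900000
step 4 [4y] swap r/1=87/2836: DF=(1 − 87/2836·(0.952400+0.947500+0.900000))/(1+87/2836) = 8869/10000 ≈ 0.886900
step 5 [5y] zero: DF = P = 8643/10000 ≈ 0.864300
step 6 [6y] swap r/1=1413/54098: DF=(1 − 1413/54098·(0.952400+0.947500+0.900000+0.886900+0.864300))/(1+1413/54098) = 8587/10000 ≈ 0.858700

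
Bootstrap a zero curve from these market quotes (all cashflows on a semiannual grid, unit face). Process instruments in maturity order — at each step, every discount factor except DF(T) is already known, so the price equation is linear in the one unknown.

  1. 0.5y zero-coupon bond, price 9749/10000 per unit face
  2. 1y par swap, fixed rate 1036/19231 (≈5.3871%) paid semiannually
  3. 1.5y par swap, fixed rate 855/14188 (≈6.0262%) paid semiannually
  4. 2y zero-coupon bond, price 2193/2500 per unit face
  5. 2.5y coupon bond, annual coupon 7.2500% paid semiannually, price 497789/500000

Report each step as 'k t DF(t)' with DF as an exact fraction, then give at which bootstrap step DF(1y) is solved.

1 1/2 9749/10000
2 1 4741/5000
3 3/2 1829/2000
4 2 2193/2500
5 5/2 2077/2500
DF(1y) is solved at step 2

step 1 [0.5y] zero: DF = P = 9749/10000 ≈ 0.974900
step 2 [1y] swap r/2=518/19231: DF=(1 − 518/19231·(0.974900))/(1+518/19231) = 4741/5000 ≈ 0.948200
step 3 [1.5y] swap r/2=855/28376: DF=(1 − 855/28376·(0.974900+0.948200))/(1+855/28376) = 1829/2000 ≈ 0.914500
step 4 [2y] zero: DF = P = 2193/2500 ≈ 0.877200
step 5 [2.5y] bond c/2=29/800: DF=(497789/500000 − 29/800·(0.974900+0.948200+0.914500+0.877200))/(1+29/800) = 2077/2500 ≈ 0.830800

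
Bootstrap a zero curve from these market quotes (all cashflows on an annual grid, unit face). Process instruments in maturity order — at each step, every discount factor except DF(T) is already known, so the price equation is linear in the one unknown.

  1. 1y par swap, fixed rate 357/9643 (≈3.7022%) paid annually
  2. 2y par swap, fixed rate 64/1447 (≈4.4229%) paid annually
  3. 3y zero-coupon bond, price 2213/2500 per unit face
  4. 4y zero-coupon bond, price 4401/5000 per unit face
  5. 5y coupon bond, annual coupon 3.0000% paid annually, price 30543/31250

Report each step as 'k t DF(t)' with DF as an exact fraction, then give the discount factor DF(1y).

1 1 9643/10000
2 2 573/625
3 3 2213/2500
4 4 4401/5000
5 5 8427/10000
DF(1y) = 9643/10000 ≈ 0.964300

step 1 [1y] swap r/1=357/9643: DF=(1 − 357/9643·(0))/(1+357/9643) = 9643/10000 ≈ 0.964300
step 2 [2y] swap r/1=64/1447: DF=(1 − 64/1447·(0.964300))/(1+64/1447) = 573/625 ≈ 0.916800
step 3 [3y] zero: DF = P = 2213/2500 ≈ 0.885200
step 4 [4y] zero: DF = P = 4401/5000 ≈ 0.880200
step 5 [5y] bond c/1=3/100: DF=(30543/31250 − 3/100·(0.964300+0.916800+0.885200+0.880200))/(1+3/100) = 8427/10000 ≈ 0.842700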